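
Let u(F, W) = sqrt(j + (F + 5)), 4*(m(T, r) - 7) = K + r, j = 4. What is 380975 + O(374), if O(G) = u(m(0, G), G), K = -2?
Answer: 380975 + sqrt(109) ≈ 3.8099e+5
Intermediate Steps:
m(T, r) = 13/2 + r/4 (m(T, r) = 7 + (-2 + r)/4 = 7 + (-1/2 + r/4) = 13/2 + r/4)
u(F, W) = sqrt(9 + F) (u(F, W) = sqrt(4 + (F + 5)) = sqrt(4 + (5 + F)) = sqrt(9 + F))
O(G) = sqrt(31/2 + G/4) (O(G) = sqrt(9 + (13/2 + G/4)) = sqrt(31/2 + G/4))
380975 + O(374) = 380975 + sqrt(62 + 374)/2 = 380975 + sqrt(436)/2 = 380975 + (2*sqrt(109))/2 = 380975 + sqrt(109)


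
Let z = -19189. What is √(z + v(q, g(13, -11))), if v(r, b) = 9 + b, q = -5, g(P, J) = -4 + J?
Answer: I*√19195 ≈ 138.55*I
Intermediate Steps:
√(z + v(q, g(13, -11))) = √(-19189 + (9 + (-4 - 11))) = √(-19189 + (9 - 15)) = √(-19189 - 6) = √(-19195) = I*√19195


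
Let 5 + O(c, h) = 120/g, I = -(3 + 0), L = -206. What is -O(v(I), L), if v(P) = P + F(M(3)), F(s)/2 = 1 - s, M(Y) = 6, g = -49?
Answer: 365/49 ≈ 7.4490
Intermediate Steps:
F(s) = 2 - 2*s (F(s) = 2*(1 - s) = 2 - 2*s)
I = -3 (I = -1*3 = -3)
v(P) = -10 + P (v(P) = P + (2 - 2*6) = P + (2 - 12) = P - 10 = -10 + P)
O(c, h) = -365/49 (O(c, h) = -5 + 120/(-49) = -5 + 120*(-1/49) = -5 - 120/49 = -365/49)
-O(v(I), L) = -1*(-365/49) = 365/49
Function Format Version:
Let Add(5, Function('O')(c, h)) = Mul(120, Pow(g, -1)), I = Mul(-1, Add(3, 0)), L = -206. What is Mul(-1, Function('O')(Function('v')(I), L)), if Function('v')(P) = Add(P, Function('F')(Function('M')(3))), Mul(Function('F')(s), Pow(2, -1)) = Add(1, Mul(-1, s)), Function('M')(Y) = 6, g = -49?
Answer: Rational(365, 49) ≈ 7.4490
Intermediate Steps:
Function('F')(s) = Add(2, Mul(-2, s)) (Function('F')(s) = Mul(2, Add(1, Mul(-1, s))) = Add(2, Mul(-2, s)))
I = -3 (I = Mul(-1, 3) = -3)
Function('v')(P) = Add(-10, P) (Function('v')(P) = Add(P, Add(2, Mul(-2, 6))) = Add(P, Add(2, -12)) = Add(P, -10) = Add(-10, P))
Function('O')(c, h) = Rational(-365, 49) (Function('O')(c, h) = Add(-5, Mul(120, Pow(-49, -1))) = Add(-5, Mul(120, Rational(-1, 49))) = Add(-5, Rational(-120, 49)) = Rational(-365, 49))
Mul(-1, Function('O')(Function('v')(I), L)) = Mul(-1, Rational(-365, 49)) = Rational(365, 49)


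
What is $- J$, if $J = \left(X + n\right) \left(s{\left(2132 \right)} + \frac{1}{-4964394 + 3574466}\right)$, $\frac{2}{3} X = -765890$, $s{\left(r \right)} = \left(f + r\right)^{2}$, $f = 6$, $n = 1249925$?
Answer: $- \frac{321133717255982895}{694964} \approx -4.6209 \cdot 10^{11}$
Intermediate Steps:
$s{\left(r \right)} = \left(6 + r\right)^{2}$
$X = -1148835$ ($X = \frac{3}{2} \left(-765890\right) = -1148835$)
$J = \frac{321133717255982895}{694964}$ ($J = \left(-1148835 + 1249925\right) \left(\left(6 + 2132\right)^{2} + \frac{1}{-4964394 + 3574466}\right) = 101090 \left(2138^{2} + \frac{1}{-1389928}\right) = 101090 \left(4571044 - \frac{1}{1389928}\right) = 101090 \cdot \frac{6353422044831}{1389928} = \frac{321133717255982895}{694964} \approx 4.6209 \cdot 10^{11}$)
$- J = \left(-1\right) \frac{321133717255982895}{694964} = - \frac{321133717255982895}{694964}$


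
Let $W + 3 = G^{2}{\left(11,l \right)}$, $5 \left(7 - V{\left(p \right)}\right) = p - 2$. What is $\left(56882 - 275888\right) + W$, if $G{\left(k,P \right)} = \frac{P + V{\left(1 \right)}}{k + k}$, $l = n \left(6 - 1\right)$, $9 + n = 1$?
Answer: $- \frac{662495501}{3025} \approx -2.1901 \cdot 10^{5}$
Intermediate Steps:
$n = -8$ ($n = -9 + 1 = -8$)
$l = -40$ ($l = - 8 \left(6 - 1\right) = \left(-8\right) 5 = -40$)
$V{\left(p \right)} = \frac{37}{5} - \frac{p}{5}$ ($V{\left(p \right)} = 7 - \frac{p - 2}{5} = 7 - \frac{-2 + p}{5} = 7 - \left(- \frac{2}{5} + \frac{p}{5}\right) = \frac{37}{5} - \frac{p}{5}$)
$G{\left(k,P \right)} = \frac{\frac{36}{5} + P}{2 k}$ ($G{\left(k,P \right)} = \frac{P + \left(\frac{37}{5} - \frac{1}{5}\right)}{k + k} = \frac{P + \left(\frac{37}{5} - \frac{1}{5}\right)}{2 k} = \left(P + \frac{36}{5}\right) \frac{1}{2 k} = \left(\frac{36}{5} + P\right) \frac{1}{2 k} = \frac{\frac{36}{5} + P}{2 k}$)
$W = - \frac{2351}{3025}$ ($W = -3 + \left(\frac{36 + 5 \left(-40\right)}{10 \cdot 11}\right)^{2} = -3 + \left(\frac{1}{10} \cdot \frac{1}{11} \left(36 - 200\right)\right)^{2} = -3 + \left(\frac{1}{10} \cdot \frac{1}{11} \left(-164\right)\right)^{2} = -3 + \left(- \frac{82}{55}\right)^{2} = -3 + \frac{6724}{3025} = - \frac{2351}{3025} \approx -0.77719$)
$\left(56882 - 275888\right) + W = \left(56882 - 275888\right) - \frac{2351}{3025} = -219006 - \frac{2351}{3025} = - \frac{662495501}{3025}$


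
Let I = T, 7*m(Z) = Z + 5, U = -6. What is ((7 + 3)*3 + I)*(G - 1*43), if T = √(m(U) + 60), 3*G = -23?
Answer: -1520 - 152*√2933/21 ≈ -1912.0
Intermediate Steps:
G = -23/3 (G = (⅓)*(-23) = -23/3 ≈ -7.6667)
m(Z) = 5/7 + Z/7 (m(Z) = (Z + 5)/7 = (5 + Z)/7 = 5/7 + Z/7)
T = √2933/7 (T = √((5/7 + (⅐)*(-6)) + 60) = √((5/7 - 6/7) + 60) = √(-⅐ + 60) = √(419/7) = √2933/7 ≈ 7.7367)
I = √2933/7 ≈ 7.7367
((7 + 3)*3 + I)*(G - 1*43) = ((7 + 3)*3 + √2933/7)*(-23/3 - 1*43) = (10*3 + √2933/7)*(-23/3 - 43) = (30 + √2933/7)*(-152/3) = -1520 - 152*√2933/21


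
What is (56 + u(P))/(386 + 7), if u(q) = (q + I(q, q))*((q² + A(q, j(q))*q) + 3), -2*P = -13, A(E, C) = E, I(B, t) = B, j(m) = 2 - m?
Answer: 2387/786 ≈ 3.0369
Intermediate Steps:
P = 13/2 (P = -½*(-13) = 13/2 ≈ 6.5000)
u(q) = 2*q*(3 + 2*q²) (u(q) = (q + q)*((q² + q*q) + 3) = (2*q)*((q² + q²) + 3) = (2*q)*(2*q² + 3) = (2*q)*(3 + 2*q²) = 2*q*(3 + 2*q²))
(56 + u(P))/(386 + 7) = (56 + (4*(13/2)³ + 6*(13/2)))/(386 + 7) = (56 + (4*(2197/8) + 39))/393 = (56 + (2197/2 + 39))*(1/393) = (56 + 2275/2)*(1/393) = (2387/2)*(1/393) = 2387/786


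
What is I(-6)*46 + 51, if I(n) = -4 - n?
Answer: 143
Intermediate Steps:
I(-6)*46 + 51 = (-4 - 1*(-6))*46 + 51 = (-4 + 6)*46 + 51 = 2*46 + 51 = 92 + 51 = 143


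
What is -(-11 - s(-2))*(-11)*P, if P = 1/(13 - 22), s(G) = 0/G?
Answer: 121/9 ≈ 13.444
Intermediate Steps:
s(G) = 0
P = -1/9 (P = 1/(-9) = -1/9 ≈ -0.11111)
-(-11 - s(-2))*(-11)*P = -(-11 - 1*0)*(-11)*(-1)/9 = -(-11 + 0)*(-11)*(-1)/9 = -(-11*(-11))*(-1)/9 = -121*(-1)/9 = -1*(-121/9) = 121/9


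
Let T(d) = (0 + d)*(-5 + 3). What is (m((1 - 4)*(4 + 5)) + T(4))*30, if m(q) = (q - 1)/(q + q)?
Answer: -2020/9 ≈ -224.44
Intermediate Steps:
m(q) = (-1 + q)/(2*q) (m(q) = (-1 + q)/((2*q)) = (-1 + q)*(1/(2*q)) = (-1 + q)/(2*q))
T(d) = -2*d (T(d) = d*(-2) = -2*d)
(m((1 - 4)*(4 + 5)) + T(4))*30 = ((-1 + (1 - 4)*(4 + 5))/(2*(((1 - 4)*(4 + 5)))) - 2*4)*30 = ((-1 - 3*9)/(2*((-3*9))) - 8)*30 = ((½)*(-1 - 27)/(-27) - 8)*30 = ((½)*(-1/27)*(-28) - 8)*30 = (14/27 - 8)*30 = -202/27*30 = -2020/9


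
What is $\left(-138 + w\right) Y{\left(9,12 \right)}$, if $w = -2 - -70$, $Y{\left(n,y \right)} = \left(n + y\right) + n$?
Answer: $-2100$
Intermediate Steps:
$Y{\left(n,y \right)} = y + 2 n$
$w = 68$ ($w = -2 + 70 = 68$)
$\left(-138 + w\right) Y{\left(9,12 \right)} = \left(-138 + 68\right) \left(12 + 2 \cdot 9\right) = - 70 \left(12 + 18\right) = \left(-70\right) 30 = -2100$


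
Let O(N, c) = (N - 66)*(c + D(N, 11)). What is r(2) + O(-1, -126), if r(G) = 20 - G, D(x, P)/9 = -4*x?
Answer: 6048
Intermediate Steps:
D(x, P) = -36*x (D(x, P) = 9*(-4*x) = -36*x)
O(N, c) = (-66 + N)*(c - 36*N) (O(N, c) = (N - 66)*(c - 36*N) = (-66 + N)*(c - 36*N))
r(2) + O(-1, -126) = (20 - 1*2) + (-66*(-126) - 36*(-1)**2 + 2376*(-1) - 1*(-126)) = (20 - 2) + (8316 - 36*1 - 2376 + 126) = 18 + (8316 - 36 - 2376 + 126) = 18 + 6030 = 6048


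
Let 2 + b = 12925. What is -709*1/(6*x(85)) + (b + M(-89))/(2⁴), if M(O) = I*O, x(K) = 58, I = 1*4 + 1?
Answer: 541375/696 ≈ 777.84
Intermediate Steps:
b = 12923 (b = -2 + 12925 = 12923)
I = 5 (I = 4 + 1 = 5)
M(O) = 5*O
-709*1/(6*x(85)) + (b + M(-89))/(2⁴) = -709/(58*6) + (12923 + 5*(-89))/(2⁴) = -709/348 + (12923 - 445)/16 = -709*1/348 + 12478*(1/16) = -709/348 + 6239/8 = 541375/696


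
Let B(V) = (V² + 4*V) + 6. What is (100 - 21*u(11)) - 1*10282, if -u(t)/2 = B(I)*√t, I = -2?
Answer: -10182 + 84*√11 ≈ -9903.4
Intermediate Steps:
B(V) = 6 + V² + 4*V
u(t) = -4*√t (u(t) = -2*(6 + (-2)² + 4*(-2))*√t = -2*(6 + 4 - 8)*√t = -4*√t)
(100 - 21*u(11)) - 1*10282 = (100 - (-84)*√11) - 1*10282 = (100 + 84*√11) - 10282 = -10182 + 84*√11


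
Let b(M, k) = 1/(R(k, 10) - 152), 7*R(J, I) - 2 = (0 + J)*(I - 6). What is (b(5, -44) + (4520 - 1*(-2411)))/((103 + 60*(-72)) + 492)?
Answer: -8580571/4611550 ≈ -1.8607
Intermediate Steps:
R(J, I) = 2/7 + J*(-6 + I)/7 (R(J, I) = 2/7 + ((0 + J)*(I - 6))/7 = 2/7 + (J*(-6 + I))/7 = 2/7 + J*(-6 + I)/7)
b(M, k) = 1/(-1062/7 + 4*k/7) (b(M, k) = 1/((2/7 - 6*k/7 + (⅐)*10*k) - 152) = 1/((2/7 - 6*k/7 + 10*k/7) - 152) = 1/((2/7 + 4*k/7) - 152) = 1/(-1062/7 + 4*k/7))
(b(5, -44) + (4520 - 1*(-2411)))/((103 + 60*(-72)) + 492) = (7/(2*(-531 + 2*(-44))) + (4520 - 1*(-2411)))/((103 + 60*(-72)) + 492) = (7/(2*(-531 - 88)) + (4520 + 2411))/((103 - 4320) + 492) = ((7/2)/(-619) + 6931)/(-4217 + 492) = ((7/2)*(-1/619) + 6931)/(-3725) = (-7/1238 + 6931)*(-1/3725) = (8580571/1238)*(-1/3725) = -8580571/4611550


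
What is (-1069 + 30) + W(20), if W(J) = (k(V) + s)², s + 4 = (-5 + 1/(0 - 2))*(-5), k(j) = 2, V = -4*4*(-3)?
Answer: -1555/4 ≈ -388.75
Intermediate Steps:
V = 48 (V = -16*(-3) = 48)
s = 47/2 (s = -4 + (-5 + 1/(0 - 2))*(-5) = -4 + (-5 + 1/(-2))*(-5) = -4 + (-5 - ½)*(-5) = -4 - 11/2*(-5) = -4 + 55/2 = 47/2 ≈ 23.500)
W(J) = 2601/4 (W(J) = (2 + 47/2)² = (51/2)² = 2601/4)
(-1069 + 30) + W(20) = (-1069 + 30) + 2601/4 = -1039 + 2601/4 = -1555/4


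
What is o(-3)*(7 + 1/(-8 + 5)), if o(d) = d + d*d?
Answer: 40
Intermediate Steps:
o(d) = d + d²
o(-3)*(7 + 1/(-8 + 5)) = (-3*(1 - 3))*(7 + 1/(-8 + 5)) = (-3*(-2))*(7 + 1/(-3)) = 6*(7 - ⅓) = 6*(20/3) = 40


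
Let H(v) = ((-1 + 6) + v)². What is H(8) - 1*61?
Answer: 108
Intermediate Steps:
H(v) = (5 + v)²
H(8) - 1*61 = (5 + 8)² - 1*61 = 13² - 61 = 169 - 61 = 108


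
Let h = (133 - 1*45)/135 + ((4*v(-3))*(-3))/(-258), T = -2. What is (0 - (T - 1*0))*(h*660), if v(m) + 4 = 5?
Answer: 356752/387 ≈ 921.84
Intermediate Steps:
v(m) = 1 (v(m) = -4 + 5 = 1)
h = 4054/5805 (h = (133 - 1*45)/135 + ((4*1)*(-3))/(-258) = (133 - 45)*(1/135) + (4*(-3))*(-1/258) = 88*(1/135) - 12*(-1/258) = 88/135 + 2/43 = 4054/5805 ≈ 0.69836)
(0 - (T - 1*0))*(h*660) = (0 - (-2 - 1*0))*((4054/5805)*660) = (0 - (-2 + 0))*(178376/387) = (0 - 1*(-2))*(178376/387) = (0 + 2)*(178376/387) = 2*(178376/387) = 356752/387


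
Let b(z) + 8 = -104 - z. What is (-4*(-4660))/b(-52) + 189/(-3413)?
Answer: -3181483/10239 ≈ -310.72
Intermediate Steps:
b(z) = -112 - z (b(z) = -8 + (-104 - z) = -112 - z)
(-4*(-4660))/b(-52) + 189/(-3413) = (-4*(-4660))/(-112 - 1*(-52)) + 189/(-3413) = 18640/(-112 + 52) + 189*(-1/3413) = 18640/(-60) - 189/3413 = 18640*(-1/60) - 189/3413 = -932/3 - 189/3413 = -3181483/10239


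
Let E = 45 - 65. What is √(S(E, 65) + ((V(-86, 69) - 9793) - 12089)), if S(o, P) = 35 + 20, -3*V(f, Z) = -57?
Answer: 4*I*√1363 ≈ 147.68*I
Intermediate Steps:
V(f, Z) = 19 (V(f, Z) = -⅓*(-57) = 19)
E = -20
S(o, P) = 55
√(S(E, 65) + ((V(-86, 69) - 9793) - 12089)) = √(55 + ((19 - 9793) - 12089)) = √(55 + (-9774 - 12089)) = √(55 - 21863) = √(-21808) = 4*I*√1363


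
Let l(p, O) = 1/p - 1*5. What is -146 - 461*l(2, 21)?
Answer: 3857/2 ≈ 1928.5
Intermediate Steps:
l(p, O) = -5 + 1/p (l(p, O) = 1/p - 5 = -5 + 1/p)
-146 - 461*l(2, 21) = -146 - 461*(-5 + 1/2) = -146 - 461*(-5 + ½) = -146 - 461*(-9/2) = -146 + 4149/2 = 3857/2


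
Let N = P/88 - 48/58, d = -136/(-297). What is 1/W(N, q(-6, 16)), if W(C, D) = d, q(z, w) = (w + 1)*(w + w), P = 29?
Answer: 297/136 ≈ 2.1838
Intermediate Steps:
q(z, w) = 2*w*(1 + w) (q(z, w) = (1 + w)*(2*w) = 2*w*(1 + w))
d = 136/297 (d = -136*(-1/297) = 136/297 ≈ 0.45791)
N = -1271/2552 (N = 29/88 - 48/58 = 29*(1/88) - 48*1/58 = 29/88 - 24/29 = -1271/2552 ≈ -0.49804)
W(C, D) = 136/297
1/W(N, q(-6, 16)) = 1/(136/297) = 297/136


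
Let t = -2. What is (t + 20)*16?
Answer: 288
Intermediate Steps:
(t + 20)*16 = (-2 + 20)*16 = 18*16 = 288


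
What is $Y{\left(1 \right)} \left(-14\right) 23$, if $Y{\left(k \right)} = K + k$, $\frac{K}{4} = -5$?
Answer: $6118$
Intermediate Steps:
$K = -20$ ($K = 4 \left(-5\right) = -20$)
$Y{\left(k \right)} = -20 + k$
$Y{\left(1 \right)} \left(-14\right) 23 = \left(-20 + 1\right) \left(-14\right) 23 = \left(-19\right) \left(-14\right) 23 = 266 \cdot 23 = 6118$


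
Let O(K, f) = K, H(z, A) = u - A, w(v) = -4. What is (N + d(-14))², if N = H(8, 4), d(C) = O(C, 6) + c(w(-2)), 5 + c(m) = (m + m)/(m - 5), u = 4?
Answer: 26569/81 ≈ 328.01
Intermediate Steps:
c(m) = -5 + 2*m/(-5 + m) (c(m) = -5 + (m + m)/(m - 5) = -5 + (2*m)/(-5 + m) = -5 + 2*m/(-5 + m))
H(z, A) = 4 - A
d(C) = -37/9 + C (d(C) = C + (25 - 3*(-4))/(-5 - 4) = C + (25 + 12)/(-9) = C - ⅑*37 = C - 37/9 = -37/9 + C)
N = 0 (N = 4 - 1*4 = 4 - 4 = 0)
(N + d(-14))² = (0 + (-37/9 - 14))² = (0 - 163/9)² = (-163/9)² = 26569/81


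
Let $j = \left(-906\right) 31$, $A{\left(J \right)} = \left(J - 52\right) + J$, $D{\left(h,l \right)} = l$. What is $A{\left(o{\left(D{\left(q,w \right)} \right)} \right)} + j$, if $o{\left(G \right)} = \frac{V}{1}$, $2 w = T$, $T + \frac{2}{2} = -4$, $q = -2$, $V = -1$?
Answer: $-28140$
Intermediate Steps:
$T = -5$ ($T = -1 - 4 = -5$)
$w = - \frac{5}{2}$ ($w = \frac{1}{2} \left(-5\right) = - \frac{5}{2} \approx -2.5$)
$o{\left(G \right)} = -1$ ($o{\left(G \right)} = - 1^{-1} = \left(-1\right) 1 = -1$)
$A{\left(J \right)} = -52 + 2 J$ ($A{\left(J \right)} = \left(-52 + J\right) + J = -52 + 2 J$)
$j = -28086$
$A{\left(o{\left(D{\left(q,w \right)} \right)} \right)} + j = \left(-52 + 2 \left(-1\right)\right) - 28086 = \left(-52 - 2\right) - 28086 = -54 - 28086 = -28140$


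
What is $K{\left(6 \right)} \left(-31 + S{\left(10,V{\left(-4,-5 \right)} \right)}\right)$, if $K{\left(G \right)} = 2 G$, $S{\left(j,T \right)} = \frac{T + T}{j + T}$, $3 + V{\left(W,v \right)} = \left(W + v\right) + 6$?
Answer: $-408$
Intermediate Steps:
$V{\left(W,v \right)} = 3 + W + v$ ($V{\left(W,v \right)} = -3 + \left(\left(W + v\right) + 6\right) = -3 + \left(6 + W + v\right) = 3 + W + v$)
$S{\left(j,T \right)} = \frac{2 T}{T + j}$
$K{\left(6 \right)} \left(-31 + S{\left(10,V{\left(-4,-5 \right)} \right)}\right) = 2 \cdot 6 \left(-31 + \frac{2 \left(3 - 4 - 5\right)}{\left(3 - 4 - 5\right) + 10}\right) = 12 \left(-31 + 2 \left(-6\right) \frac{1}{-6 + 10}\right) = 12 \left(-31 + 2 \left(-6\right) \frac{1}{4}\right) = 12 \left(-31 - 3\right) = 12 \left(-34\right) = -408$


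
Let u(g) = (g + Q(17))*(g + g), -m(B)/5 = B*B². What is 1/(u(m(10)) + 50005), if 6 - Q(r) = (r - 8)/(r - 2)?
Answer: 1/49996005 ≈ 2.0002e-8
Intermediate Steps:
m(B) = -5*B³ (m(B) = -5*B*B² = -5*B³)
Q(r) = 6 - (-8 + r)/(-2 + r) (Q(r) = 6 - (r - 8)/(r - 2) = 6 - (-8 + r)/(-2 + r))
u(g) = 2*g*(27/5 + g) (u(g) = (g + (-4 + 5*17)/(-2 + 17))*(g + g) = (g + (-4 + 85)/15)*(2*g) = (g + (1/15)*81)*(2*g) = (g + 27/5)*(2*g) = (27/5 + g)*(2*g) = 2*g*(27/5 + g))
1/(u(m(10)) + 50005) = 1/(2*(-5*10³)*(27 + 5*(-5*10³))/5 + 50005) = 1/(2*(-5*1000)*(27 + 5*(-5*1000))/5 + 50005) = 1/((⅖)*(-5000)*(27 + 5*(-5000)) + 50005) = 1/((⅖)*(-5000)*(27 - 25000) + 50005) = 1/((⅖)*(-5000)*(-24973) + 50005) = 1/(49946000 + 50005) = 1/49996005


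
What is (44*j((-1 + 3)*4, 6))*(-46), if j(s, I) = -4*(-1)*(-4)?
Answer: 32384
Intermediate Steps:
j(s, I) = -16 (j(s, I) = 4*(-4) = -16)
(44*j((-1 + 3)*4, 6))*(-46) = (44*(-16))*(-46) = -704*(-46) = 32384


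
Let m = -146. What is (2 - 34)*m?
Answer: 4672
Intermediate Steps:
(2 - 34)*m = (2 - 34)*(-146) = -32*(-146) = 4672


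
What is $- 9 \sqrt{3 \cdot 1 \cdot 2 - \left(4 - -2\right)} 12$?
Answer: $0$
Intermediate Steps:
$- 9 \sqrt{3 \cdot 1 \cdot 2 - \left(4 - -2\right)} 12 = - 9 \sqrt{3 \cdot 2 - 6} \cdot 12 = - 9 \sqrt{6 - 6} \cdot 12 = - 9 \sqrt{0} \cdot 12 = \left(-9\right) 0 \cdot 12 = 0 \cdot 12 = 0$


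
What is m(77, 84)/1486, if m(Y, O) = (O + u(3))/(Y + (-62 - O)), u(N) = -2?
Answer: -41/51267 ≈ -0.00079974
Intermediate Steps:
m(Y, O) = (-2 + O)/(-62 + Y - O) (m(Y, O) = (O - 2)/(Y + (-62 - O)) = (-2 + O)/(-62 + Y - O))
m(77, 84)/1486 = ((2 - 1*84)/(62 + 84 - 1*77))/1486 = ((2 - 84)/(62 + 84 - 77))*(1/1486) = (-82/69)*(1/1486) = ((1/69)*(-82))*(1/1486) = -82/69*1/1486 = -41/51267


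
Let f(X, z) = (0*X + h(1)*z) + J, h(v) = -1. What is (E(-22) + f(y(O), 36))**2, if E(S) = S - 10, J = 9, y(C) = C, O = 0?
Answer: 3481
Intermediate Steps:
E(S) = -10 + S
f(X, z) = 9 - z (f(X, z) = (0*X - z) + 9 = (0 - z) + 9 = -z + 9 = 9 - z)
(E(-22) + f(y(O), 36))**2 = ((-10 - 22) + (9 - 1*36))**2 = (-32 + (9 - 36))**2 = (-32 - 27)**2 = (-59)**2 = 3481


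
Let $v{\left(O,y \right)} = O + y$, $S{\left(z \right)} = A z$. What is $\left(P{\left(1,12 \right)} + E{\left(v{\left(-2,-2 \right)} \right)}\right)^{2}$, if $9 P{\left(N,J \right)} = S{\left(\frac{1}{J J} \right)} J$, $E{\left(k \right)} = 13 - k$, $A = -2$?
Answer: $\frac{840889}{2916} \approx 288.37$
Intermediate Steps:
$S{\left(z \right)} = - 2 z$
$P{\left(N,J \right)} = - \frac{2}{9 J}$ ($P{\left(N,J \right)} = \frac{- \frac{2}{J J} J}{9} = \frac{- \frac{2}{J^{2}} J}{9} = \frac{\left(-2\right) \frac{1}{J}}{9} = - \frac{2}{9 J}$)
$\left(P{\left(1,12 \right)} + E{\left(v{\left(-2,-2 \right)} \right)}\right)^{2} = \left(- \frac{2}{9 \cdot 12} + \left(13 - \left(-2 - 2\right)\right)\right)^{2} = \left(\left(- \frac{2}{9}\right) \frac{1}{12} + \left(13 - -4\right)\right)^{2} = \left(- \frac{1}{54} + \left(13 + 4\right)\right)^{2} = \left(- \frac{1}{54} + 17\right)^{2} = \left(\frac{917}{54}\right)^{2} = \frac{840889}{2916}$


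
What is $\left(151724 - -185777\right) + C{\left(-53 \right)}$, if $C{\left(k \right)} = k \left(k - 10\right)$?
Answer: $340840$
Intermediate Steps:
$C{\left(k \right)} = k \left(-10 + k\right)$
$\left(151724 - -185777\right) + C{\left(-53 \right)} = \left(151724 - -185777\right) - 53 \left(-10 - 53\right) = \left(151724 + 185777\right) - -3339 = 337501 + 3339 = 340840$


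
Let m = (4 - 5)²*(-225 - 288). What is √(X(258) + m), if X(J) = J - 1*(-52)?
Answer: I*√203 ≈ 14.248*I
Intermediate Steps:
X(J) = 52 + J (X(J) = J + 52 = 52 + J)
m = -513 (m = (-1)²*(-513) = 1*(-513) = -513)
√(X(258) + m) = √((52 + 258) - 513) = √(310 - 513) = √(-203) = I*√203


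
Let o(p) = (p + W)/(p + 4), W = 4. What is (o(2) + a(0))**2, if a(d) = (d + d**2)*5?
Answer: 1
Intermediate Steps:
o(p) = 1 (o(p) = (p + 4)/(p + 4) = (4 + p)/(4 + p) = 1)
a(d) = 5*d + 5*d**2
(o(2) + a(0))**2 = (1 + 5*0*(1 + 0))**2 = (1 + 5*0*1)**2 = (1 + 0)**2 = 1**2 = 1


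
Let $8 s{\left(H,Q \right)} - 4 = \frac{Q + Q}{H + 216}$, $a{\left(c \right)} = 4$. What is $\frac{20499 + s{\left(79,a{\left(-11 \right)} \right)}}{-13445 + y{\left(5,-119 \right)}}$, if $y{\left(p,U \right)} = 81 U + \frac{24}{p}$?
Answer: $- \frac{12094707}{13616728} \approx -0.88822$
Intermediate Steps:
$y{\left(p,U \right)} = \frac{24}{p} + 81 U$
$s{\left(H,Q \right)} = \frac{1}{2} + \frac{Q}{4 \left(216 + H\right)}$ ($s{\left(H,Q \right)} = \frac{1}{2} + \frac{\left(Q + Q\right) \frac{1}{H + 216}}{8} = \frac{1}{2} + \frac{2 Q \frac{1}{216 + H}}{8} = \frac{1}{2} + \frac{Q}{4 \left(216 + H\right)}$)
$\frac{20499 + s{\left(79,a{\left(-11 \right)} \right)}}{-13445 + y{\left(5,-119 \right)}} = \frac{20499 + \frac{432 + 4 + 2 \cdot 79}{4 \left(216 + 79\right)}}{-13445 + \left(\frac{24}{5} + 81 \left(-119\right)\right)} = \frac{20499 + \frac{432 + 4 + 158}{4 \cdot 295}}{-13445 + \left(24 \cdot \frac{1}{5} - 9639\right)} = \frac{20499 + \frac{1}{4} \cdot \frac{1}{295} \cdot 594}{-13445 + \left(\frac{24}{5} - 9639\right)} = \frac{20499 + \frac{297}{590}}{-13445 - \frac{48171}{5}} = \frac{12094707}{590 \left(- \frac{115396}{5}\right)} = \frac{12094707}{590} \left(- \frac{5}{115396}\right) = - \frac{12094707}{13616728}$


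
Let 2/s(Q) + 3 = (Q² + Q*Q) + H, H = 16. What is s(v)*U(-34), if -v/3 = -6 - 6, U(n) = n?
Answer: -68/2605 ≈ -0.026104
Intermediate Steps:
v = 36 (v = -3*(-6 - 6) = -3*(-12) = 36)
s(Q) = 2/(13 + 2*Q²) (s(Q) = 2/(-3 + ((Q² + Q*Q) + 16)) = 2/(-3 + ((Q² + Q²) + 16)) = 2/(-3 + (2*Q² + 16)) = 2/(-3 + (16 + 2*Q²)) = 2/(13 + 2*Q²))
s(v)*U(-34) = (2/(13 + 2*36²))*(-34) = (2/(13 + 2*1296))*(-34) = (2/(13 + 2592))*(-34) = (2/2605)*(-34) = -68/2605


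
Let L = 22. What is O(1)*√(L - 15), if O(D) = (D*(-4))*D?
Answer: -4*√7 ≈ -10.583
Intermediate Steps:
O(D) = -4*D² (O(D) = (-4*D)*D = -4*D²)
O(1)*√(L - 15) = (-4*1²)*√(22 - 15) = (-4*1)*√7 = -4*√7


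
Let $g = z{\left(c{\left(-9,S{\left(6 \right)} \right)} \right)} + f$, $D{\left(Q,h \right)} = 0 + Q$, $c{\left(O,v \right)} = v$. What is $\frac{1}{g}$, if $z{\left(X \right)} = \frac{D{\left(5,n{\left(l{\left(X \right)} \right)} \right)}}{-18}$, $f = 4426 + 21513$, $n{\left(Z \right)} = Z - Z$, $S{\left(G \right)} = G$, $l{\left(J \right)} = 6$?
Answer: $\frac{18}{466897} \approx 3.8552 \cdot 10^{-5}$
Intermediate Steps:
$n{\left(Z \right)} = 0$
$f = 25939$
$D{\left(Q,h \right)} = Q$
$z{\left(X \right)} = - \frac{5}{18}$ ($z{\left(X \right)} = \frac{5}{-18} = 5 \left(- \frac{1}{18}\right) = - \frac{5}{18}$)
$g = \frac{466897}{18}$ ($g = - \frac{5}{18} + 25939 = \frac{466897}{18} \approx 25939.0$)
$\frac{1}{g} = \frac{1}{\frac{466897}{18}} = \frac{18}{466897}$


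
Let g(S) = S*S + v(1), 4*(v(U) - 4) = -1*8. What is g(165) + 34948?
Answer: 62175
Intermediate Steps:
v(U) = 2 (v(U) = 4 + (-1*8)/4 = 4 + (¼)*(-8) = 4 - 2 = 2)
g(S) = 2 + S² (g(S) = S*S + 2 = S² + 2 = 2 + S²)
g(165) + 34948 = (2 + 165²) + 34948 = (2 + 27225) + 34948 = 27227 + 34948 = 62175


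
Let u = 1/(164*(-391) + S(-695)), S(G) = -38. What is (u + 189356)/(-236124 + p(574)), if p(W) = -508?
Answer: -12149459671/15182782384 ≈ -0.80021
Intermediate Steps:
u = -1/64162 (u = 1/(164*(-391) - 38) = 1/(-64124 - 38) = 1/(-64162) = -1/64162 ≈ -1.5586e-5)
(u + 189356)/(-236124 + p(574)) = (-1/64162 + 189356)/(-236124 - 508) = (12149459671/64162)/(-236632) = (12149459671/64162)*(-1/236632) = -12149459671/15182782384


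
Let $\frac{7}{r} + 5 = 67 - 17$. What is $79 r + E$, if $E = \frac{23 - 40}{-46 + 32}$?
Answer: $\frac{8507}{630} \approx 13.503$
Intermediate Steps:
$E = \frac{17}{14}$ ($E = - \frac{17}{-14} = \left(-17\right) \left(- \frac{1}{14}\right) = \frac{17}{14} \approx 1.2143$)
$r = \frac{7}{45}$ ($r = \frac{7}{-5 + \left(67 - 17\right)} = \frac{7}{-5 + 50} = \frac{7}{45} \approx 0.15556$)
$79 r + E = 79 \cdot \frac{7}{45} + \frac{17}{14} = \frac{553}{45} + \frac{17}{14} = \frac{8507}{630}$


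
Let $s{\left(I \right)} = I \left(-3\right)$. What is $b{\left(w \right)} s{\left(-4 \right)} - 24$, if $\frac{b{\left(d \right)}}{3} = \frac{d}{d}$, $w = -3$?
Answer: $12$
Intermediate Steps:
$b{\left(d \right)} = 3$ ($b{\left(d \right)} = 3 \frac{d}{d} = 3 \cdot 1 = 3$)
$s{\left(I \right)} = - 3 I$
$b{\left(w \right)} s{\left(-4 \right)} - 24 = 3 \left(\left(-3\right) \left(-4\right)\right) - 24 = 3 \cdot 12 - 24 = 36 - 24 = 12$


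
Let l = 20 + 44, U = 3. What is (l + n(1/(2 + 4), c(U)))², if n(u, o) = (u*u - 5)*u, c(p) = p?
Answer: 186186025/46656 ≈ 3990.6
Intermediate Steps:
n(u, o) = u*(-5 + u²) (n(u, o) = (u² - 5)*u = (-5 + u²)*u = u*(-5 + u²))
l = 64
(l + n(1/(2 + 4), c(U)))² = (64 + (-5 + (1/(2 + 4))²)/(2 + 4))² = (64 + (-5 + (1/6)²)/6)² = (64 + (-5 + (⅙)²)/6)² = (64 + (-5 + 1/36)/6)² = (64 + (⅙)*(-179/36))² = (64 - 179/216)² = (13645/216)² = 186186025/46656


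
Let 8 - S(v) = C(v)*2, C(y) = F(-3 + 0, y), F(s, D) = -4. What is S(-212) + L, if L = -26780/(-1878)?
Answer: 28414/939 ≈ 30.260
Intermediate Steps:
C(y) = -4
S(v) = 16 (S(v) = 8 - (-4)*2 = 8 - 1*(-8) = 8 + 8 = 16)
L = 13390/939 (L = -26780*(-1/1878) = 13390/939 ≈ 14.260)
S(-212) + L = 16 + 13390/939 = 28414/939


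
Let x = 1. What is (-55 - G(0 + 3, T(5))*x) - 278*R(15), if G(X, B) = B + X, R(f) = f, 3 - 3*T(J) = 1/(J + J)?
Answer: -126869/30 ≈ -4229.0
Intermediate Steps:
T(J) = 1 - 1/(6*J) (T(J) = 1 - 1/(3*(J + J)) = 1 - 1/(2*J)/3 = 1 - 1/(6*J))
(-55 - G(0 + 3, T(5))*x) - 278*R(15) = (-55 - ((-1/6 + 5)/5 + (0 + 3))) - 278*15 = (-55 - ((1/5)*(29/6) + 3)) - 4170 = (-55 - (29/30 + 3)) - 4170 = (-55 - 119/30) - 4170 = -1769/30 - 4170 = -126869/30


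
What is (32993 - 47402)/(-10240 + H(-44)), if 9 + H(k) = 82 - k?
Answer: 14409/10123 ≈ 1.4234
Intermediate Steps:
H(k) = 73 - k (H(k) = -9 + (82 - k) = 73 - k)
(32993 - 47402)/(-10240 + H(-44)) = (32993 - 47402)/(-10240 + (73 - 1*(-44))) = -14409/(-10240 + (73 + 44)) = -14409/(-10240 + 117) = -14409/(-10123) = -14409*(-1/10123) = 14409/10123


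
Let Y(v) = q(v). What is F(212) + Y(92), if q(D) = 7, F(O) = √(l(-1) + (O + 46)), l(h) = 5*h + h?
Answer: 7 + 6*√7 ≈ 22.875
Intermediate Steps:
l(h) = 6*h
F(O) = √(40 + O) (F(O) = √(6*(-1) + (O + 46)) = √(-6 + (46 + O)) = √(40 + O))
Y(v) = 7
F(212) + Y(92) = √(40 + 212) + 7 = √252 + 7 = 6*√7 + 7 = 7 + 6*√7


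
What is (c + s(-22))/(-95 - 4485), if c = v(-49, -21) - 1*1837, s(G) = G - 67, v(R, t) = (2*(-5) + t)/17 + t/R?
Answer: 11468/27251 ≈ 0.42083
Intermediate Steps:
v(R, t) = -10/17 + t/17 + t/R (v(R, t) = (-10 + t)*(1/17) + t/R = (-10/17 + t/17) + t/R = -10/17 + t/17 + t/R)
s(G) = -67 + G
c = -218769/119 (c = (-21 + (1/17)*(-49)*(-10 - 21))/(-49) - 1*1837 = -(-21 + (1/17)*(-49)*(-31))/49 - 1837 = -(-21 + 1519/17)/49 - 1837 = -1/49*1162/17 - 1837 = -166/119 - 1837 = -218769/119 ≈ -1838.4)
(c + s(-22))/(-95 - 4485) = (-218769/119 + (-67 - 22))/(-95 - 4485) = (-218769/119 - 89)/(-4580) = -229360/119*(-1/4580) = 11468/27251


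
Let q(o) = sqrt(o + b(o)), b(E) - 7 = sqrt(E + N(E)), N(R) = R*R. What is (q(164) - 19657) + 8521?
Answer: -11136 + sqrt(171 + 2*sqrt(6765)) ≈ -11118.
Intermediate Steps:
N(R) = R**2
b(E) = 7 + sqrt(E + E**2)
q(o) = sqrt(7 + o + sqrt(o*(1 + o))) (q(o) = sqrt(o + (7 + sqrt(o*(1 + o)))) = sqrt(7 + o + sqrt(o*(1 + o))))
(q(164) - 19657) + 8521 = (sqrt(7 + 164 + sqrt(164*(1 + 164))) - 19657) + 8521 = (sqrt(7 + 164 + sqrt(164*165)) - 19657) + 8521 = (sqrt(7 + 164 + sqrt(27060)) - 19657) + 8521 = (sqrt(7 + 164 + 2*sqrt(6765)) - 19657) + 8521 = (sqrt(171 + 2*sqrt(6765)) - 19657) + 8521 = (-19657 + sqrt(171 + 2*sqrt(6765))) + 8521 = -11136 + sqrt(171 + 2*sqrt(6765))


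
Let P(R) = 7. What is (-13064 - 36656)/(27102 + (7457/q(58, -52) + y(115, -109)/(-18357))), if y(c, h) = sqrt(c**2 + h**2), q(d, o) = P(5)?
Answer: -420448614212593512/238191798968232073 - 813141672*sqrt(25106)/238191798968232073 ≈ -1.7652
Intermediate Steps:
q(d, o) = 7
(-13064 - 36656)/(27102 + (7457/q(58, -52) + y(115, -109)/(-18357))) = (-13064 - 36656)/(27102 + (7457/7 + sqrt(115**2 + (-109)**2)/(-18357))) = -49720/(27102 + (7457*(1/7) + sqrt(13225 + 11881)*(-1/18357))) = -49720/(27102 + (7457/7 + sqrt(25106)*(-1/18357))) = -49720/(27102 + (7457/7 - sqrt(25106)/18357)) = -49720/(197171/7 - sqrt(25106)/18357)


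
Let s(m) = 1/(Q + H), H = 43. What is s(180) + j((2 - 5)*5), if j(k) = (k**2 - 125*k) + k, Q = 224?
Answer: 556696/267 ≈ 2085.0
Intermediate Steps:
s(m) = 1/267 (s(m) = 1/(224 + 43) = 1/267)
j(k) = k**2 - 124*k
s(180) + j((2 - 5)*5) = 1/267 + ((2 - 5)*5)*(-124 + (2 - 5)*5) = 1/267 + (-3*5)*(-124 - 3*5) = 1/267 - 15*(-124 - 15) = 1/267 - 15*(-139) = 1/267 + 2085 = 556696/267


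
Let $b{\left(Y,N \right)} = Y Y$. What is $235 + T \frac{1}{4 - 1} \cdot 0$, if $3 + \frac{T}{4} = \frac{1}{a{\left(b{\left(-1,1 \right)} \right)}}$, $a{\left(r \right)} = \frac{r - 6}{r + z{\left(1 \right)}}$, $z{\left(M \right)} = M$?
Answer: $235$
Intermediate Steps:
$b{\left(Y,N \right)} = Y^{2}$
$a{\left(r \right)} = \frac{-6 + r}{1 + r}$ ($a{\left(r \right)} = \frac{r - 6}{r + 1} = \frac{-6 + r}{1 + r}$)
$T = - \frac{68}{5}$ ($T = -12 + \frac{4}{\frac{1}{1 + \left(-1\right)^{2}} \left(-6 + \left(-1\right)^{2}\right)} = -12 + \frac{4}{\frac{1}{1 + 1} \left(-6 + 1\right)} = -12 + \frac{4}{\frac{1}{2} \left(-5\right)} = -12 + \frac{4}{- \frac{5}{2}} = -12 + 4 \left(- \frac{2}{5}\right) = -12 - \frac{8}{5} = - \frac{68}{5} \approx -13.6$)
$235 + T \frac{1}{4 - 1} \cdot 0 = 235 - \frac{68 \frac{1}{4 - 1} \cdot 0}{5} = 235 - \frac{68 \cdot \frac{1}{3} \cdot 0}{5} = 235 - 0 = 235 + 0 = 235$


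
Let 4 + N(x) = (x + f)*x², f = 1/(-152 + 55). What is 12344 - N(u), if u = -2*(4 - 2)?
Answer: 1203980/97 ≈ 12412.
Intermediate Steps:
u = -4 (u = -2*2 = -4)
f = -1/97 (f = 1/(-97) = -1/97 ≈ -0.010309)
N(x) = -4 + x²*(-1/97 + x) (N(x) = -4 + (x - 1/97)*x² = -4 + (-1/97 + x)*x² = -4 + x²*(-1/97 + x))
12344 - N(u) = 12344 - (-4 + (-4)³ - 1/97*(-4)²) = 12344 - (-4 - 64 - 1/97*16) = 12344 - (-4 - 64 - 16/97) = 12344 - 1*(-6612/97) = 12344 + 6612/97 = 1203980/97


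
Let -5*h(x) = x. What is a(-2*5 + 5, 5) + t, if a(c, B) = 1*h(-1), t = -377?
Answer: -1884/5 ≈ -376.80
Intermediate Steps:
h(x) = -x/5
a(c, B) = ⅕ (a(c, B) = 1*(-⅕*(-1)) = 1*(⅕) = ⅕)
a(-2*5 + 5, 5) + t = ⅕ - 377 = -1884/5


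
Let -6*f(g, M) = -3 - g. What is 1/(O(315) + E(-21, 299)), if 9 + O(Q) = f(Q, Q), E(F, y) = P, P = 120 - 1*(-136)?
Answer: 1/300 ≈ 0.0033333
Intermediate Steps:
P = 256 (P = 120 + 136 = 256)
E(F, y) = 256
f(g, M) = ½ + g/6 (f(g, M) = -(-3 - g)/6 = ½ + g/6)
O(Q) = -17/2 + Q/6 (O(Q) = -9 + (½ + Q/6) = -17/2 + Q/6)
1/(O(315) + E(-21, 299)) = 1/((-17/2 + (⅙)*315) + 256) = 1/((-17/2 + 105/2) + 256) = 1/(44 + 256) = 1/300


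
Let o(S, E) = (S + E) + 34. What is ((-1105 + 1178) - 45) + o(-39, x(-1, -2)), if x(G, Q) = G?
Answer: 22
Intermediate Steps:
o(S, E) = 34 + E + S (o(S, E) = (E + S) + 34 = 34 + E + S)
((-1105 + 1178) - 45) + o(-39, x(-1, -2)) = ((-1105 + 1178) - 45) + (34 - 1 - 39) = (73 - 45) - 6 = 28 - 6 = 22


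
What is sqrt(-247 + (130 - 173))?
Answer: I*sqrt(290) ≈ 17.029*I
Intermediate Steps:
sqrt(-247 + (130 - 173)) = sqrt(-247 - 43) = sqrt(-290) = I*sqrt(290)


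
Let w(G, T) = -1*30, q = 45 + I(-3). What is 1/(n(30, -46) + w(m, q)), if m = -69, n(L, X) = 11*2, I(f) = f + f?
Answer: -⅛ ≈ -0.12500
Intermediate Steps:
I(f) = 2*f
q = 39 (q = 45 + 2*(-3) = 45 - 6 = 39)
n(L, X) = 22
w(G, T) = -30
1/(n(30, -46) + w(m, q)) = 1/(22 - 30) = 1/(-8) = -⅛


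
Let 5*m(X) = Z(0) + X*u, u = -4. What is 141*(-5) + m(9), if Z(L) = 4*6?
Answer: -3537/5 ≈ -707.40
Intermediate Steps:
Z(L) = 24
m(X) = 24/5 - 4*X/5 (m(X) = (24 + X*(-4))/5 = (24 - 4*X)/5 = 24/5 - 4*X/5)
141*(-5) + m(9) = 141*(-5) + (24/5 - ⅘*9) = -705 + (24/5 - 36/5) = -705 - 12/5 = -3537/5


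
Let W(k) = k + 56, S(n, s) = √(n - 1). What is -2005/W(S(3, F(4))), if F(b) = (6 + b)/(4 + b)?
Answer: -56140/1567 + 2005*√2/3134 ≈ -34.922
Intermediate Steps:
F(b) = (6 + b)/(4 + b)
S(n, s) = √(-1 + n)
W(k) = 56 + k
-2005/W(S(3, F(4))) = -2005/(56 + √(-1 + 3)) = -2005/(56 + √2)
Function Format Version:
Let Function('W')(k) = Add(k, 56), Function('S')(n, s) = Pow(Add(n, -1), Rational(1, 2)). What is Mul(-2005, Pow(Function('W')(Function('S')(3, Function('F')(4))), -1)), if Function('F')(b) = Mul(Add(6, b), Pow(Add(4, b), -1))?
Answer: Add(Rational(-56140, 1567), Mul(Rational(2005, 3134), Pow(2, Rational(1, 2)))) ≈ -34.922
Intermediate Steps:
Function('F')(b) = Mul(Pow(Add(4, b), -1), Add(6, b))
Function('S')(n, s) = Pow(Add(-1, n), Rational(1, 2))
Function('W')(k) = Add(56, k)
Mul(-2005, Pow(Function('W')(Function('S')(3, Function('F')(4))), -1)) = Mul(-2005, Pow(Add(56, Pow(Add(-1, 3), Rational(1, 2))), -1)) = Mul(-2005, Pow(Add(56, Pow(2, Rational(1, 2))), -1))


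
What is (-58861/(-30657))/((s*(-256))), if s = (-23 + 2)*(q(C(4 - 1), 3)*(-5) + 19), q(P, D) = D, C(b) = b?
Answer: 5351/59931648 ≈ 8.9285e-5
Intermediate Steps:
s = -84 (s = (-23 + 2)*(3*(-5) + 19) = -21*(-15 + 19) = -21*4 = -84)
(-58861/(-30657))/((s*(-256))) = (-58861/(-30657))/((-84*(-256))) = -58861*(-1/30657)/21504 = (5351/2787)*(1/21504) = 5351/59931648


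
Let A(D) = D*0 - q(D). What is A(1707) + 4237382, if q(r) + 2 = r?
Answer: 4235677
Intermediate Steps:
q(r) = -2 + r
A(D) = 2 - D (A(D) = D*0 - (-2 + D) = 0 + (2 - D) = 2 - D)
A(1707) + 4237382 = (2 - 1*1707) + 4237382 = (2 - 1707) + 4237382 = -1705 + 4237382 = 4235677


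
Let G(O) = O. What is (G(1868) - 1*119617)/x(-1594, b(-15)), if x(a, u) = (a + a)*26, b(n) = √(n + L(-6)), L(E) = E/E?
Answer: 117749/82888 ≈ 1.4206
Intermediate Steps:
L(E) = 1
b(n) = √(1 + n) (b(n) = √(n + 1) = √(1 + n))
x(a, u) = 52*a (x(a, u) = (2*a)*26 = 52*a)
(G(1868) - 1*119617)/x(-1594, b(-15)) = (1868 - 1*119617)/((52*(-1594))) = (1868 - 119617)/(-82888) = -117749*(-1/82888) = 117749/82888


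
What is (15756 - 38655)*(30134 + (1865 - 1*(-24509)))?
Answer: -1293976692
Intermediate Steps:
(15756 - 38655)*(30134 + (1865 - 1*(-24509))) = -22899*(30134 + (1865 + 24509)) = -22899*(30134 + 26374) = -22899*56508 = -1293976692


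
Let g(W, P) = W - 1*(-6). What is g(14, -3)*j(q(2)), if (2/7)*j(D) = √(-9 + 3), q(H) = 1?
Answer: 70*I*√6 ≈ 171.46*I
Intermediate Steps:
g(W, P) = 6 + W (g(W, P) = W + 6 = 6 + W)
j(D) = 7*I*√6/2 (j(D) = 7*√(-9 + 3)/2 = 7*√(-6)/2 = 7*(I*√6)/2 = 7*I*√6/2)
g(14, -3)*j(q(2)) = (6 + 14)*(7*I*√6/2) = 20*(7*I*√6/2) = 70*I*√6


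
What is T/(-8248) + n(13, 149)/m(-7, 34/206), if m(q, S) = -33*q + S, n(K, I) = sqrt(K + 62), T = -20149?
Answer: 20149/8248 + 103*sqrt(3)/4762 ≈ 2.4804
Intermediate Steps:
n(K, I) = sqrt(62 + K)
m(q, S) = S - 33*q
T/(-8248) + n(13, 149)/m(-7, 34/206) = -20149/(-8248) + sqrt(62 + 13)/(34/206 - 33*(-7)) = -20149*(-1/8248) + sqrt(75)/(34*(1/206) + 231) = 20149/8248 + (5*sqrt(3))/(17/103 + 231) = 20149/8248 + (5*sqrt(3))/(23810/103) = 20149/8248 + (5*sqrt(3))*(103/23810) = 20149/8248 + 103*sqrt(3)/4762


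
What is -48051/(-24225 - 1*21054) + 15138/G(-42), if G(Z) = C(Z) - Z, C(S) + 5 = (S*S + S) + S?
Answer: 85326341/8638227 ≈ 9.8778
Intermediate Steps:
C(S) = -5 + S**2 + 2*S (C(S) = -5 + ((S*S + S) + S) = -5 + ((S**2 + S) + S) = -5 + ((S + S**2) + S) = -5 + (S**2 + 2*S) = -5 + S**2 + 2*S)
G(Z) = -5 + Z + Z**2 (G(Z) = (-5 + Z**2 + 2*Z) - Z = -5 + Z + Z**2)
-48051/(-24225 - 1*21054) + 15138/G(-42) = -48051/(-24225 - 1*21054) + 15138/(-5 - 42 + (-42)**2) = -48051/(-24225 - 21054) + 15138/(-5 - 42 + 1764) = -48051/(-45279) + 15138/1717 = -48051*(-1/45279) + 15138*(1/1717) = 5339/5031 + 15138/1717 = 85326341/8638227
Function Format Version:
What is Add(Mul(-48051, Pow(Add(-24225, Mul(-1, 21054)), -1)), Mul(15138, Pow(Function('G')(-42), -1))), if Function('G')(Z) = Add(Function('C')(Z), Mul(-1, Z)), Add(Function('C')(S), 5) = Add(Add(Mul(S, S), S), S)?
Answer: Rational(85326341, 8638227) ≈ 9.8778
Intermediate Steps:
Function('C')(S) = Add(-5, Pow(S, 2), Mul(2, S)) (Function('C')(S) = Add(-5, Add(Add(Mul(S, S), S), S)) = Add(-5, Add(Add(Pow(S, 2), S), S)) = Add(-5, Add(Add(S, Pow(S, 2)), S)) = Add(-5, Add(Pow(S, 2), Mul(2, S))) = Add(-5, Pow(S, 2), Mul(2, S)))
Function('G')(Z) = Add(-5, Z, Pow(Z, 2)) (Function('G')(Z) = Add(Add(-5, Pow(Z, 2), Mul(2, Z)), Mul(-1, Z)) = Add(-5, Z, Pow(Z, 2)))
Add(Mul(-48051, Pow(Add(-24225, Mul(-1, 21054)), -1)), Mul(15138, Pow(Function('G')(-42), -1))) = Add(Mul(-48051, Pow(Add(-24225, Mul(-1, 21054)), -1)), Mul(15138, Pow(Add(-5, -42, Pow(-42, 2)), -1))) = Add(Mul(-48051, Pow(Add(-24225, -21054), -1)), Mul(15138, Pow(Add(-5, -42, 1764), -1))) = Add(Mul(-48051, Pow(-45279, -1)), Mul(15138, Pow(1717, -1))) = Add(Mul(-48051, Rational(-1, 45279)), Mul(15138, Rational(1, 1717))) = Add(Rational(5339, 5031), Rational(15138, 1717)) = Rational(85326341, 8638227)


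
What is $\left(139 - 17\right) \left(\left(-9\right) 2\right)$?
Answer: $-2196$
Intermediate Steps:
$\left(139 - 17\right) \left(\left(-9\right) 2\right) = \left(139 - 17\right) \left(-18\right) = 122 \left(-18\right) = -2196$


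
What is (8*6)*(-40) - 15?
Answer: -1935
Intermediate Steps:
(8*6)*(-40) - 15 = 48*(-40) - 15 = -1920 - 15 = -1935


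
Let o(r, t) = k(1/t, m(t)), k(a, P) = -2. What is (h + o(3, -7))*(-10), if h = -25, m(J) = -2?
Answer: 270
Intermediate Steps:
o(r, t) = -2
(h + o(3, -7))*(-10) = (-25 - 2)*(-10) = -27*(-10) = 270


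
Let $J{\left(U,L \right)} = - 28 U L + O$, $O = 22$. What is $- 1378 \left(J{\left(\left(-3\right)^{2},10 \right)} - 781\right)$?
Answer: $4518462$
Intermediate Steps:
$J{\left(U,L \right)} = 22 - 28 L U$ ($J{\left(U,L \right)} = - 28 U L + 22 = - 28 L U + 22 = 22 - 28 L U$)
$- 1378 \left(J{\left(\left(-3\right)^{2},10 \right)} - 781\right) = - 1378 \left(\left(22 - 280 \left(-3\right)^{2}\right) - 781\right) = - 1378 \left(\left(22 - 280 \cdot 9\right) - 781\right) = - 1378 \left(\left(22 - 2520\right) - 781\right) = - 1378 \left(-2498 - 781\right) = \left(-1378\right) \left(-3279\right) = 4518462$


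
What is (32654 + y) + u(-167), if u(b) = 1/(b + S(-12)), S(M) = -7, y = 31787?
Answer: 11212733/174 ≈ 64441.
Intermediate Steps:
u(b) = 1/(-7 + b) (u(b) = 1/(b - 7) = 1/(-7 + b))
(32654 + y) + u(-167) = (32654 + 31787) + 1/(-7 - 167) = 64441 + 1/(-174) = 64441 - 1/174 = 11212733/174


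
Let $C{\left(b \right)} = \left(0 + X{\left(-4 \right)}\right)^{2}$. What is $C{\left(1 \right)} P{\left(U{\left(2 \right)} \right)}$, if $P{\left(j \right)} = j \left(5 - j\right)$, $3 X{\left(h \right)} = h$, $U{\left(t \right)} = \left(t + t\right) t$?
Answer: $- \frac{128}{3} \approx -42.667$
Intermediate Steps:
$U{\left(t \right)} = 2 t^{2}$ ($U{\left(t \right)} = 2 t t = 2 t^{2}$)
$X{\left(h \right)} = \frac{h}{3}$
$C{\left(b \right)} = \frac{16}{9}$ ($C{\left(b \right)} = \left(0 + \frac{1}{3} \left(-4\right)\right)^{2} = \left(0 - \frac{4}{3}\right)^{2} = \left(- \frac{4}{3}\right)^{2} = \frac{16}{9}$)
$C{\left(1 \right)} P{\left(U{\left(2 \right)} \right)} = \frac{16 \cdot 2 \cdot 2^{2} \left(5 - 2 \cdot 2^{2}\right)}{9} = \frac{16 \cdot 2 \cdot 4 \left(5 - 2 \cdot 4\right)}{9} = \frac{16 \cdot 8 \left(5 - 8\right)}{9} = \frac{16 \cdot 8 \left(-3\right)}{9} = \frac{16}{9} \left(-24\right) = - \frac{128}{3}$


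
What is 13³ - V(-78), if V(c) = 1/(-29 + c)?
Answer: 235080/107 ≈ 2197.0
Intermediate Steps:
13³ - V(-78) = 13³ - 1/(-29 - 78) = 2197 - 1/(-107) = 2197 - 1*(-1/107) = 2197 + 1/107 = 235080/107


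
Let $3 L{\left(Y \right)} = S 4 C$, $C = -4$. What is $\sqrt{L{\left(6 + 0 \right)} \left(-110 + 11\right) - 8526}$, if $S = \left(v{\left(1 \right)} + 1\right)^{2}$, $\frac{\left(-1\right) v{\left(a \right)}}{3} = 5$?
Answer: $7 \sqrt{1938} \approx 308.16$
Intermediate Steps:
$v{\left(a \right)} = -15$ ($v{\left(a \right)} = \left(-3\right) 5 = -15$)
$S = 196$ ($S = \left(-15 + 1\right)^{2} = \left(-14\right)^{2} = 196$)
$L{\left(Y \right)} = - \frac{3136}{3}$ ($L{\left(Y \right)} = \frac{196 \cdot 4 \left(-4\right)}{3} = \frac{784 \left(-4\right)}{3} = \frac{1}{3} \left(-3136\right) = - \frac{3136}{3}$)
$\sqrt{L{\left(6 + 0 \right)} \left(-110 + 11\right) - 8526} = \sqrt{- \frac{3136 \left(-110 + 11\right)}{3} - 8526} = \sqrt{\left(- \frac{3136}{3}\right) \left(-99\right) - 8526} = \sqrt{103488 - 8526} = \sqrt{94962} = 7 \sqrt{1938}$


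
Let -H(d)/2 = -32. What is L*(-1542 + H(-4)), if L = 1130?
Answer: -1670140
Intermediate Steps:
H(d) = 64 (H(d) = -2*(-32) = 64)
L*(-1542 + H(-4)) = 1130*(-1542 + 64) = 1130*(-1478) = -1670140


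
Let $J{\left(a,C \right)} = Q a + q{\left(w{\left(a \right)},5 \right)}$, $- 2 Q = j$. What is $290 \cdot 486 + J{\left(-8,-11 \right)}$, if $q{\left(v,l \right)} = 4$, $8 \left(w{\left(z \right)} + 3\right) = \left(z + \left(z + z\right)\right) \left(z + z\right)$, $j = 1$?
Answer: $140948$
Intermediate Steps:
$Q = - \frac{1}{2}$ ($Q = \left(- \frac{1}{2}\right) 1 = - \frac{1}{2} \approx -0.5$)
$w{\left(z \right)} = -3 + \frac{3 z^{2}}{4}$ ($w{\left(z \right)} = -3 + \frac{\left(z + \left(z + z\right)\right) \left(z + z\right)}{8} = -3 + \frac{\left(z + 2 z\right) 2 z}{8} = -3 + \frac{3 z 2 z}{8} = -3 + \frac{6 z^{2}}{8} = -3 + \frac{3 z^{2}}{4}$)
$J{\left(a,C \right)} = 4 - \frac{a}{2}$ ($J{\left(a,C \right)} = - \frac{a}{2} + 4 = 4 - \frac{a}{2}$)
$290 \cdot 486 + J{\left(-8,-11 \right)} = 290 \cdot 486 + \left(4 - -4\right) = 140940 + \left(4 + 4\right) = 140940 + 8 = 140948$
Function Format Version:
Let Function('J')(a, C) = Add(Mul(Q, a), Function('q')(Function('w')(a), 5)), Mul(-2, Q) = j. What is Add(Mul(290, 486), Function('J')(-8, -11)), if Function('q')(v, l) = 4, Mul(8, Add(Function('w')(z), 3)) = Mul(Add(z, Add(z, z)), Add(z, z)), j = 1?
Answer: 140948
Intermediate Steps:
Q = Rational(-1, 2) (Q = Mul(Rational(-1, 2), 1) = Rational(-1, 2) ≈ -0.50000)
Function('w')(z) = Add(-3, Mul(Rational(3, 4), Pow(z, 2))) (Function('w')(z) = Add(-3, Mul(Rational(1, 8), Mul(Add(z, Add(z, z)), Add(z, z)))) = Add(-3, Mul(Rational(1, 8), Mul(Add(z, Mul(2, z)), Mul(2, z)))) = Add(-3, Mul(Rational(1, 8), Mul(Mul(3, z), Mul(2, z)))) = Add(-3, Mul(Rational(1, 8), Mul(6, Pow(z, 2)))) = Add(-3, Mul(Rational(3, 4), Pow(z, 2))))
Function('J')(a, C) = Add(4, Mul(Rational(-1, 2), a)) (Function('J')(a, C) = Add(Mul(Rational(-1, 2), a), 4) = Add(4, Mul(Rational(-1, 2), a)))
Add(Mul(290, 486), Function('J')(-8, -11)) = Add(Mul(290, 486), Add(4, Mul(Rational(-1, 2), -8))) = Add(140940, Add(4, 4)) = Add(140940, 8) = 140948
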